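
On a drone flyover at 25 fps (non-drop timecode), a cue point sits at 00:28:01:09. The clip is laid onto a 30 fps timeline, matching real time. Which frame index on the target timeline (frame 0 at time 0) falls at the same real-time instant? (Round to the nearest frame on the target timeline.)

Source frame index: (0×3600 + 28×60 + 1) × 25 + 9 = 42034.
Real time: 42034 / (25) = 42034/25 s.
Target frame: (42034/25) × (30) = 252204/5 ≈ 50440.800 → 50441.

frame 50441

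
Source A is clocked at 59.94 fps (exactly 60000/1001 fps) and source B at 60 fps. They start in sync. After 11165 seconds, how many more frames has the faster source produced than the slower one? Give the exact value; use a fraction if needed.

A emits 60000/1001 × 11165 = 8700000/13 frames; B emits 60 × 11165 = 669900.
Difference = 8700/13 frames (≈ 669.2308); B is ahead of A.

8700/13 frames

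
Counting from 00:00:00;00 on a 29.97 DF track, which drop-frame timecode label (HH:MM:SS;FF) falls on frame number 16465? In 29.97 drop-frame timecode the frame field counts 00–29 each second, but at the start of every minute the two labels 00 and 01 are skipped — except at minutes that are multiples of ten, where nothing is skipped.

00:09:09;13

Each 10-minute DF block holds 10 × 60 × 30 − 9 × 2 = 17982 frames. 16465 ÷ 17982 → 0 full blocks, remainder 16465.
Within the partial block the first minute is 1800 frames and each further minute 1798, so 9 further minute boundaries passed. Total skipped labels = 18 × 0 + 2 × 9 = 18.
Non-drop label index = 16465 + 18 = 16483; at 30 labels/s that is 00:09:09:13, i.e. DF 00:09:09;13.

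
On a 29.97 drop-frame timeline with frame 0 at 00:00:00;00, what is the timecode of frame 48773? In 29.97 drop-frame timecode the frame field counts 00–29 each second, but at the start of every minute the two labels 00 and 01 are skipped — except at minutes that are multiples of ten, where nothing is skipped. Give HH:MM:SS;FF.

Ten DF minutes hold 17982 frames, so frame 48773 lies in block 2 (frames 35964–53945) with 12809 frames into that block.
The block's first minute is 1800 frames and the rest 1798 each; 12809 frames reaches minute 7, so 2 × 18 + 7 × 2 = 50 labels have been skipped so far.
Adding those back, label number 48773 + 50 = 48823 at 30 labels/s is 1627 s + 13 f = 0 h 27 min 7 s frame 13, i.e. 00:27:07;13.

00:27:07;13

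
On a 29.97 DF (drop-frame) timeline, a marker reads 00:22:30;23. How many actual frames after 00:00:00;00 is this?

Complete 10-minute blocks: 2, each 17982 frames → 35964.
Remaining 2 whole minutes in the current block: 1800 + 1 × 1798 = 3598 frames.
Within the current minute: 30 × 30 + 23 − 2 = 921 (labels ;00/;01 skipped at this minute). Total = 35964 + 3598 + 921 = 40483.

40483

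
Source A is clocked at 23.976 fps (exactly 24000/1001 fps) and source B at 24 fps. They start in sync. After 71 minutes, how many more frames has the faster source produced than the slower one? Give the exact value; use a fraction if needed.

71 min = 4260 s.
A emits 24000/1001 × 4260 = 102240000/1001 frames; B emits 24 × 4260 = 102240.
Difference = 102240/1001 frames (≈ 102.1379); B is ahead of A.

102240/1001 frames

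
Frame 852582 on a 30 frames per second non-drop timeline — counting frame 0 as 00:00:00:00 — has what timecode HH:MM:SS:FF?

852582 ÷ 30 = 28419 full seconds, remainder 12 frames.
28419 s = 7 h 53 min 39 s.
Timecode: 07:53:39:12.

07:53:39:12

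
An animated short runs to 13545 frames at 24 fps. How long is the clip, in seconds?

564.375 seconds

Running time = 13545 / (24) = 564.375 s.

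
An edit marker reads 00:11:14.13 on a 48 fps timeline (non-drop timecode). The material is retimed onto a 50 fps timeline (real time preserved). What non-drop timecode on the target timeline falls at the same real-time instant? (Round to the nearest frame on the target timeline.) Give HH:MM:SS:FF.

00:11:14:14

Source frame index: (0×3600 + 11×60 + 14) × 48 + 13 = 32365.
Real time: 32365 / (48) = 32365/48 s.
Target frame: (32365/48) × (50) = 809125/24 ≈ 33713.542 → 33714.
At 50 labels/s: frame 33714 → 00:11:14:14.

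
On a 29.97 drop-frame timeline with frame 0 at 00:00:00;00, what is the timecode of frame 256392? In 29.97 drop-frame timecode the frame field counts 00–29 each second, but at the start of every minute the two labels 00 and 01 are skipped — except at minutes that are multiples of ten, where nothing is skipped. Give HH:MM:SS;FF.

Each 10-minute DF block holds 10 × 60 × 30 − 9 × 2 = 17982 frames. 256392 ÷ 17982 → 14 full blocks, remainder 4644.
Within the partial block the first minute is 1800 frames and each further minute 1798, so 2 further minute boundaries passed. Total skipped labels = 18 × 14 + 2 × 2 = 256.
Non-drop label index = 256392 + 256 = 256648; at 30 labels/s that is 02:22:34:28, i.e. DF 02:22:34;28.

02:22:34;28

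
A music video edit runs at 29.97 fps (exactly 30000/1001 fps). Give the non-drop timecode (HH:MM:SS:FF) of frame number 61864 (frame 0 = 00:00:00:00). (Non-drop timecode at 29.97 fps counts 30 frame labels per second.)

00:34:22:04

61864 ÷ 30 = 2062 full seconds, remainder 4 frames.
2062 s = 0 h 34 min 22 s.
Timecode: 00:34:22:04.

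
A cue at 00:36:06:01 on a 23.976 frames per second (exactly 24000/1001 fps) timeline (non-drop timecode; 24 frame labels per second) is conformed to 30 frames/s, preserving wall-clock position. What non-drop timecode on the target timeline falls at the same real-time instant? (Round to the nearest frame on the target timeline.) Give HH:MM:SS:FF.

00:36:08:06

Source frame index: (0×3600 + 36×60 + 6) × 24 + 1 = 51985.
Real time: 51985 / (24000/1001) = 10407397/4800 s.
Target frame: (10407397/4800) × (30) = 10407397/160 ≈ 65046.231 → 65046.
At 30 labels/s: frame 65046 → 00:36:08:06.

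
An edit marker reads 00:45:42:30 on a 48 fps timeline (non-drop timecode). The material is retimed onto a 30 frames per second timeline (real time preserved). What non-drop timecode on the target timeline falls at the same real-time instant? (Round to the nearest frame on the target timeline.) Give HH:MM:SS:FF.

00:45:42:19

Source frame index: (0×3600 + 45×60 + 42) × 48 + 30 = 131646.
Real time: 131646 / (48) = 21941/8 s.
Target frame: (21941/8) × (30) = 329115/4 ≈ 82278.750 → 82279.
At 30 labels/s: frame 82279 → 00:45:42:19.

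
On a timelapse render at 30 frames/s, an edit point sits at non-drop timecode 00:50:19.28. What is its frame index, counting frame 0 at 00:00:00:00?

frame 90598

Total seconds to the label: (0 × 3600 + 50 × 60 + 19) = 3019.
Frame index = 3019 × 30 + 28 = 90598.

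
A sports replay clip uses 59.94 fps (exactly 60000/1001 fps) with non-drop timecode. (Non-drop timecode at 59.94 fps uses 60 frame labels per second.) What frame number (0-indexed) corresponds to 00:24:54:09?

89649

Total seconds to the label: (0 × 3600 + 24 × 60 + 54) = 1494.
Frame index = 1494 × 60 + 9 = 89649.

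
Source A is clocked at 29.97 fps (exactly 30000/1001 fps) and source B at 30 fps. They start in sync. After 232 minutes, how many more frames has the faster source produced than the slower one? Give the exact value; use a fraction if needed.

417600/1001 frames

232 min = 13920 s.
A emits 30000/1001 × 13920 = 417600000/1001 frames; B emits 30 × 13920 = 417600.
Difference = 417600/1001 frames (≈ 417.1828); B is ahead of A.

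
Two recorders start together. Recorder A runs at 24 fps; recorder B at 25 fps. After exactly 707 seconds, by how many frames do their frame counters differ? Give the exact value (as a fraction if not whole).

A emits 24 × 707 = 16968 frames; B emits 25 × 707 = 17675.
Difference = 707 frames; B is ahead of A.

707 frames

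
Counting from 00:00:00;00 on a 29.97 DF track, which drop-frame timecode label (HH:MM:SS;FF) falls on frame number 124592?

01:09:17;08

Ten DF minutes hold 17982 frames, so frame 124592 lies in block 6 (frames 107892–125873) with 16700 frames into that block.
The block's first minute is 1800 frames and the rest 1798 each; 16700 frames reaches minute 9, so 6 × 18 + 9 × 2 = 126 labels have been skipped so far.
Adding those back, label number 124592 + 126 = 124718 at 30 labels/s is 4157 s + 8 f = 1 h 9 min 17 s frame 8, i.e. 01:09:17;08.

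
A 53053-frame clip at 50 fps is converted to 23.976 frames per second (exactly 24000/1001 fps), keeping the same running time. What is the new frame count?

25440 frames

Target frames = source frames × (target rate / source rate) = 53053 × (24000/1001)/(50) = 53053 × 480/1001 = 25440.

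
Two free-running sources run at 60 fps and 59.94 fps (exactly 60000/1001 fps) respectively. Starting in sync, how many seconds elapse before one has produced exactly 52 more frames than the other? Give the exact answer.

13013/15 seconds

The gap grows by |60000/1001 − 60| = 60/1001 frames per second.
Time for a 52-frame gap: 52 ÷ (60/1001) = 13013/15 s.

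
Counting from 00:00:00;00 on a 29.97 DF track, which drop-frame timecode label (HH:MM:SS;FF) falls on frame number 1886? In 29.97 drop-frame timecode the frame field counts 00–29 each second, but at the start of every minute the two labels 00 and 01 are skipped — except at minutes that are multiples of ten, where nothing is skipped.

00:01:02;28

Each 10-minute DF block holds 10 × 60 × 30 − 9 × 2 = 17982 frames. 1886 ÷ 17982 → 0 full blocks, remainder 1886.
Within the partial block the first minute is 1800 frames and each further minute 1798, so 1 further minute boundary passed. Total skipped labels = 18 × 0 + 2 × 1 = 2.
Non-drop label index = 1886 + 2 = 1888; at 30 labels/s that is 00:01:02:28, i.e. DF 00:01:02;28.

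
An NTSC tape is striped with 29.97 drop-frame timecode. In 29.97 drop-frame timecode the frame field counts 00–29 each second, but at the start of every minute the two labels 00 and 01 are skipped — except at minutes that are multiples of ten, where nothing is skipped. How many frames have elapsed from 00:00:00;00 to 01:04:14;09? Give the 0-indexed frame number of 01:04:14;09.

115513

Complete 10-minute blocks: 6, each 17982 frames → 107892.
Remaining 4 whole minutes in the current block: 1800 + 3 × 1798 = 7194 frames.
Within the current minute: 14 × 30 + 9 − 2 = 427 (labels ;00/;01 skipped at this minute). Total = 107892 + 7194 + 427 = 115513.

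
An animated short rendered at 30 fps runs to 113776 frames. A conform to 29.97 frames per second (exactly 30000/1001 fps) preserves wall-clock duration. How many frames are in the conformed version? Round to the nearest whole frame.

113662 frames

Frames at target rate = 113776 × (30000/1001) / (30) = 8752000/77 ≈ 113662.338.
Nearest whole frame: 113662.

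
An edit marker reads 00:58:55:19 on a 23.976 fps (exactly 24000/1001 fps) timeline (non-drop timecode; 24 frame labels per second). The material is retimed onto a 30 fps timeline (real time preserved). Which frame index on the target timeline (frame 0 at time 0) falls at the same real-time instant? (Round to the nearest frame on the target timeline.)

frame 106180

Source frame index: (0×3600 + 58×60 + 55) × 24 + 19 = 84859.
Real time: 84859 / (24000/1001) = 84943859/24000 s.
Target frame: (84943859/24000) × (30) = 84943859/800 ≈ 106179.824 → 106180.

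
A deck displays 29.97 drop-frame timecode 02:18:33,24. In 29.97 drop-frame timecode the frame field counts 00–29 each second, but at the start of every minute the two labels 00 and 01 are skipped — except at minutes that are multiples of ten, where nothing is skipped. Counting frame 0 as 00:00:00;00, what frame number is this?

Complete 10-minute blocks: 13, each 17982 frames → 233766.
Remaining 8 whole minutes in the current block: 1800 + 7 × 1798 = 14386 frames.
Within the current minute: 33 × 30 + 24 − 2 = 1012 (labels ;00/;01 skipped at this minute). Total = 233766 + 14386 + 1012 = 249164.

249164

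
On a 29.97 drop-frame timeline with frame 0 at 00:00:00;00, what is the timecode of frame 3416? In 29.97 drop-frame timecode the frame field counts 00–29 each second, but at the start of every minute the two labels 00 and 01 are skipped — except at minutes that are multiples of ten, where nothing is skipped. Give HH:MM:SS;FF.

00:01:53;28

Each 10-minute DF block holds 10 × 60 × 30 − 9 × 2 = 17982 frames. 3416 ÷ 17982 → 0 full blocks, remainder 3416.
Within the partial block the first minute is 1800 frames and each further minute 1798, so 1 further minute boundary passed. Total skipped labels = 18 × 0 + 2 × 1 = 2.
Non-drop label index = 3416 + 2 = 3418; at 30 labels/s that is 00:01:53:28, i.e. DF 00:01:53;28.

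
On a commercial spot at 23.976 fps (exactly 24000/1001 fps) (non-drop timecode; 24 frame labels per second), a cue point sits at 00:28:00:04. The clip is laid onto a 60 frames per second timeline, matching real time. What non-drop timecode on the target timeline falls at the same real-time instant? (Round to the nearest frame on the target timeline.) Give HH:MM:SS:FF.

00:28:01:51

Source frame index: (0×3600 + 28×60 + 0) × 24 + 4 = 40324.
Real time: 40324 / (24000/1001) = 10091081/6000 s.
Target frame: (10091081/6000) × (60) = 10091081/100 ≈ 100910.810 → 100911.
At 60 labels/s: frame 100911 → 00:28:01:51.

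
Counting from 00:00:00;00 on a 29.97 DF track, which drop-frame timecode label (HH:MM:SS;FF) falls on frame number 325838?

Each 10-minute DF block holds 10 × 60 × 30 − 9 × 2 = 17982 frames. 325838 ÷ 17982 → 18 full blocks, remainder 2162.
Within the partial block the first minute is 1800 frames and each further minute 1798, so 1 further minute boundary passed. Total skipped labels = 18 × 18 + 2 × 1 = 326.
Non-drop label index = 325838 + 326 = 326164; at 30 labels/s that is 03:01:12:04, i.e. DF 03:01:12;04.

03:01:12;04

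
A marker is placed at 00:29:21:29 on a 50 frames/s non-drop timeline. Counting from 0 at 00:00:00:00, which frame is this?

Total seconds to the label: (0 × 3600 + 29 × 60 + 21) = 1761.
Frame index = 1761 × 50 + 29 = 88079.

88079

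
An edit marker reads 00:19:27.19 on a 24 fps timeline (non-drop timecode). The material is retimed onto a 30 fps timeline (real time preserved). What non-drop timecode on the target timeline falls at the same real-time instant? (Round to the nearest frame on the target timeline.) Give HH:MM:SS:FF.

Source frame index: (0×3600 + 19×60 + 27) × 24 + 19 = 28027.
Real time: 28027 / (24) = 28027/24 s.
Target frame: (28027/24) × (30) = 140135/4 ≈ 35033.750 → 35034.
At 30 labels/s: frame 35034 → 00:19:27:24.

00:19:27:24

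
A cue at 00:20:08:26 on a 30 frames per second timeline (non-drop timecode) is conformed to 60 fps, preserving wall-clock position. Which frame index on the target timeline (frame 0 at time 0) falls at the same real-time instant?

Source frame index: (0×3600 + 20×60 + 8) × 30 + 26 = 36266.
Real time: 36266 / (30) = 18133/15 s.
Target frame: (18133/15) × (60) = 72532.

frame 72532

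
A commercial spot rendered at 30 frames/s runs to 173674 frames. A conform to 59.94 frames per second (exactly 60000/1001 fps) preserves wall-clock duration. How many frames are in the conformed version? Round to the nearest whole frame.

Frames at target rate = 173674 × (60000/1001) / (30) = 347348000/1001 ≈ 347000.999.
Nearest whole frame: 347001.

347001 frames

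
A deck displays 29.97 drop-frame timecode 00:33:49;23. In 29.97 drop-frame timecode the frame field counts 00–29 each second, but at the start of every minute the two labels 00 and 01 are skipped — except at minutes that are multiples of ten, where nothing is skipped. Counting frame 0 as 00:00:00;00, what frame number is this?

Complete 10-minute blocks: 3, each 17982 frames → 53946.
Remaining 3 whole minutes in the current block: 1800 + 2 × 1798 = 5396 frames.
Within the current minute: 49 × 30 + 23 − 2 = 1491 (labels ;00/;01 skipped at this minute). Total = 53946 + 5396 + 1491 = 60833.

60833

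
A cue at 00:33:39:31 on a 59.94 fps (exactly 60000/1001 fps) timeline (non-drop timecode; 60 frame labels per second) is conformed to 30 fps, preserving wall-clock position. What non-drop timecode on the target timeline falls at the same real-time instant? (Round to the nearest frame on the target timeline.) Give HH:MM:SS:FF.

00:33:41:16

Source frame index: (0×3600 + 33×60 + 39) × 60 + 31 = 121171.
Real time: 121171 / (60000/1001) = 121292171/60000 s.
Target frame: (121292171/60000) × (30) = 121292171/2000 ≈ 60646.086 → 60646.
At 30 labels/s: frame 60646 → 00:33:41:16.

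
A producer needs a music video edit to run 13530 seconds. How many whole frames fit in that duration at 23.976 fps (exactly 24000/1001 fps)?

Frames = 13530 × 24000/1001 = 29520000/91 ≈ 324395.6044.
Complete frames: 324395.

324395 frames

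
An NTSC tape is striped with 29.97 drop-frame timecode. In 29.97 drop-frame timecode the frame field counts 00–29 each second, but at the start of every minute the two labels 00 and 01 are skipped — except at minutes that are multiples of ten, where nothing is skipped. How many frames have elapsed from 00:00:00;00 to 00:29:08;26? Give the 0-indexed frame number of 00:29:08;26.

As if non-drop at 30 labels/s: (0 × 3600 + 29 × 60 + 8) × 30 + 26 = 52466.
Minute boundaries passed: 29; those not divisible by 10: 29 − 2 = 27; dropped labels = 2 × 27 = 54.
Actual frame index = 52466 − 54 = 52412.

52412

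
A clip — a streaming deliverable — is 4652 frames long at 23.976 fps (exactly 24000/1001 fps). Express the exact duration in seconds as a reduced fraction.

Running time = 4652 ÷ (24000/1001) = 4652 × 1001/24000 = 1164163/6000 s.

1164163/6000 seconds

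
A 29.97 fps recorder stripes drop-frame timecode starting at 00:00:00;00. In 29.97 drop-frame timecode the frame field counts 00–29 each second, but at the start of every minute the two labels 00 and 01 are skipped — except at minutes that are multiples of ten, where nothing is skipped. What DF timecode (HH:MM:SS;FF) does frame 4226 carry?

00:02:21;00

Each 10-minute DF block holds 10 × 60 × 30 − 9 × 2 = 17982 frames. 4226 ÷ 17982 → 0 full blocks, remainder 4226.
Within the partial block the first minute is 1800 frames and each further minute 1798, so 2 further minute boundaries passed. Total skipped labels = 18 × 0 + 2 × 2 = 4.
Non-drop label index = 4226 + 4 = 4230; at 30 labels/s that is 00:02:21:00, i.e. DF 00:02:21;00.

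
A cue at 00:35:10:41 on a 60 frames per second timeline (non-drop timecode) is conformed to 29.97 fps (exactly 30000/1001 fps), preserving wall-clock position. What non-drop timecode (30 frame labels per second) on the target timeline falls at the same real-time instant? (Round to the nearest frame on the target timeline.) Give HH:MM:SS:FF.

Source frame index: (0×3600 + 35×60 + 10) × 60 + 41 = 126641.
Real time: 126641 / (60) = 126641/60 s.
Target frame: (126641/60) × (30000/1001) = 63320500/1001 ≈ 63257.243 → 63257.
At 30 labels/s: frame 63257 → 00:35:08:17.

00:35:08:17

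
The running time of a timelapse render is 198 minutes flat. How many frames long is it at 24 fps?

198 min = 11880 s.
Frames = 11880 × 24 = 285120.

285120 frames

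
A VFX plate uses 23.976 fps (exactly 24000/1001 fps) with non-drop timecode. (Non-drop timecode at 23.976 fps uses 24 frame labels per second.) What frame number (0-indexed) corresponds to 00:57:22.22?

Total seconds to the label: (0 × 3600 + 57 × 60 + 22) = 3442.
Frame index = 3442 × 24 + 22 = 82630.

frame 82630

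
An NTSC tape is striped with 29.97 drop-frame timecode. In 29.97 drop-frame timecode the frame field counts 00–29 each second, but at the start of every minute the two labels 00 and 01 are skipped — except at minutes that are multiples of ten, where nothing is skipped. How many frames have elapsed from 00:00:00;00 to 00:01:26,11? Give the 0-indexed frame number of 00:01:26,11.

2589

As if non-drop at 30 labels/s: (0 × 3600 + 1 × 60 + 26) × 30 + 11 = 2591.
Minute boundaries passed: 1; those not divisible by 10: 1 − 0 = 1; dropped labels = 2 × 1 = 2.
Actual frame index = 2591 − 2 = 2589.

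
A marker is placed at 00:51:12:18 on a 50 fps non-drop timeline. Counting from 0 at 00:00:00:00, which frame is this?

153618

Total seconds to the label: (0 × 3600 + 51 × 60 + 12) = 3072.
Frame index = 3072 × 50 + 18 = 153618.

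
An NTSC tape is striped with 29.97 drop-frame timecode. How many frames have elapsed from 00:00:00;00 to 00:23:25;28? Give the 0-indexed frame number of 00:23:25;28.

Complete 10-minute blocks: 2, each 17982 frames → 35964.
Remaining 3 whole minutes in the current block: 1800 + 2 × 1798 = 5396 frames.
Within the current minute: 25 × 30 + 28 − 2 = 776 (labels ;00/;01 skipped at this minute). Total = 35964 + 5396 + 776 = 42136.

42136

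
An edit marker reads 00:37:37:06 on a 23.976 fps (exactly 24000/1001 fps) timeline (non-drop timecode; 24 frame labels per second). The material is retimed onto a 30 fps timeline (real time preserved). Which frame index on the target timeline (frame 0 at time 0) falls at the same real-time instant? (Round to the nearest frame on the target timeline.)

Source frame index: (0×3600 + 37×60 + 37) × 24 + 6 = 54174.
Real time: 54174 / (24000/1001) = 9038029/4000 s.
Target frame: (9038029/4000) × (30) = 27114087/400 ≈ 67785.217 → 67785.

frame 67785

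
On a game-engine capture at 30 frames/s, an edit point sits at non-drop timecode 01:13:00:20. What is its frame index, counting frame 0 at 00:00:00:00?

frame 131420

Total seconds to the label: (1 × 3600 + 13 × 60 + 0) = 4380.
Frame index = 4380 × 30 + 20 = 131420.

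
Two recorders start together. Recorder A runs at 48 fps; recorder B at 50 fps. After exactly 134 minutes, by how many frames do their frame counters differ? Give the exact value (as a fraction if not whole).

134 min = 8040 s.
A emits 48 × 8040 = 385920 frames; B emits 50 × 8040 = 402000.
Difference = 16080 frames; B is ahead of A.

16080 frames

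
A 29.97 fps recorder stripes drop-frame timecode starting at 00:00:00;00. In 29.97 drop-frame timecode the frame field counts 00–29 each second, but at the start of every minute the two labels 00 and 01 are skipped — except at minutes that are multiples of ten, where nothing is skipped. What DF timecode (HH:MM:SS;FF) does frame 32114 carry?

Ten DF minutes hold 17982 frames, so frame 32114 lies in block 1 (frames 17982–35963) with 14132 frames into that block.
The block's first minute is 1800 frames and the rest 1798 each; 14132 frames reaches minute 7, so 1 × 18 + 7 × 2 = 32 labels have been skipped so far.
Adding those back, label number 32114 + 32 = 32146 at 30 labels/s is 1071 s + 16 f = 0 h 17 min 51 s frame 16, i.e. 00:17:51;16.

00:17:51;16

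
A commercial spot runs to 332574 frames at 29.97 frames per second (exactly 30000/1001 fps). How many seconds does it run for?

11096.8858 seconds

Running time = 332574 / (30000/1001) = 11096.8858 s.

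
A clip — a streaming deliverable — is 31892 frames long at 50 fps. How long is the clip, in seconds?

Running time = 31892 / (50) = 637.84 s.

637.84 seconds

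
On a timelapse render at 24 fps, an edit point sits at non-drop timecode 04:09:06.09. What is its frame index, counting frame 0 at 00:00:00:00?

frame 358713

Total seconds to the label: (4 × 3600 + 9 × 60 + 6) = 14946.
Frame index = 14946 × 24 + 9 = 358713.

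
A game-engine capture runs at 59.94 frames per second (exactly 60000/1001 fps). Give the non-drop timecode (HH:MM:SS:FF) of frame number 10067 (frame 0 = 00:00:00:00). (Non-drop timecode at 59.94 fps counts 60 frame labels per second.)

10067 ÷ 60 = 167 full seconds, remainder 47 frames.
167 s = 0 h 2 min 47 s.
Timecode: 00:02:47:47.

00:02:47:47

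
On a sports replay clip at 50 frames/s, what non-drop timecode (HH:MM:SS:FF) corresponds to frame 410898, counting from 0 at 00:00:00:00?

02:16:57:48

410898 ÷ 50 = 8217 full seconds, remainder 48 frames.
8217 s = 2 h 16 min 57 s.
Timecode: 02:16:57:48.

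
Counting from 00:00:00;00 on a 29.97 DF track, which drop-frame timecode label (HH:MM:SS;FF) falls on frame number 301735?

Ten DF minutes hold 17982 frames, so frame 301735 lies in block 16 (frames 287712–305693) with 14023 frames into that block.
The block's first minute is 1800 frames and the rest 1798 each; 14023 frames reaches minute 7, so 16 × 18 + 7 × 2 = 302 labels have been skipped so far.
Adding those back, label number 301735 + 302 = 302037 at 30 labels/s is 10067 s + 27 f = 2 h 47 min 47 s frame 27, i.e. 02:47:47;27.

02:47:47;27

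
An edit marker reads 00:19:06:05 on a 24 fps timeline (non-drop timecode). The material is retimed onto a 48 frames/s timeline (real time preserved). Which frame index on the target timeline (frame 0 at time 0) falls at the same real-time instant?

frame 55018

Source frame index: (0×3600 + 19×60 + 6) × 24 + 5 = 27509.
Real time: 27509 / (24) = 27509/24 s.
Target frame: (27509/24) × (48) = 55018.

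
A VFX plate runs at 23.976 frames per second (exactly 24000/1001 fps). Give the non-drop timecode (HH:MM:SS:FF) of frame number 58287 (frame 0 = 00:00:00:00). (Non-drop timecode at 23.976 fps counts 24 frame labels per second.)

00:40:28:15

58287 ÷ 24 = 2428 full seconds, remainder 15 frames.
2428 s = 0 h 40 min 28 s.
Timecode: 00:40:28:15.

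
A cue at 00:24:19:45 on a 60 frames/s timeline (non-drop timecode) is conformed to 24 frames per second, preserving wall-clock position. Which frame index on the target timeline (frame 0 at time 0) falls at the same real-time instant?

Source frame index: (0×3600 + 24×60 + 19) × 60 + 45 = 87585.
Real time: 87585 / (60) = 5839/4 s.
Target frame: (5839/4) × (24) = 35034.

frame 35034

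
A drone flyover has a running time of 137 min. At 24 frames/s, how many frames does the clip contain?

137 min = 8220 s.
Frames = 8220 × 24 = 197280.

197280 frames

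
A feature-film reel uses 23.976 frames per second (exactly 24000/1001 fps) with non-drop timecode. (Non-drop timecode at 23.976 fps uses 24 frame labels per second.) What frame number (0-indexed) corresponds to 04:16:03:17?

Total seconds to the label: (4 × 3600 + 16 × 60 + 3) = 15363.
Frame index = 15363 × 24 + 17 = 368729.

368729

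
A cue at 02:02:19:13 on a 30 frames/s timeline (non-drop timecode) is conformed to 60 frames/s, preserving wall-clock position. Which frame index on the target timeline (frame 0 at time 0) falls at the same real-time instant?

frame 440366

Source frame index: (2×3600 + 2×60 + 19) × 30 + 13 = 220183.
Real time: 220183 / (30) = 220183/30 s.
Target frame: (220183/30) × (60) = 440366.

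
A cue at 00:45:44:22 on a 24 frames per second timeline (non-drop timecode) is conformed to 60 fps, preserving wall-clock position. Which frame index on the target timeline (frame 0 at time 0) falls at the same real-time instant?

frame 164695

Source frame index: (0×3600 + 45×60 + 44) × 24 + 22 = 65878.
Real time: 65878 / (24) = 32939/12 s.
Target frame: (32939/12) × (60) = 164695.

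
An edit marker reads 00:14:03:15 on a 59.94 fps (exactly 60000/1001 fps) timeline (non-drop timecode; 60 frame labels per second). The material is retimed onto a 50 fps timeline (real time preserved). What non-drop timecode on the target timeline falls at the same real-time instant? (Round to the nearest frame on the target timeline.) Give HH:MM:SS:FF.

00:14:04:05

Source frame index: (0×3600 + 14×60 + 3) × 60 + 15 = 50595.
Real time: 50595 / (60000/1001) = 3376373/4000 s.
Target frame: (3376373/4000) × (50) = 3376373/80 ≈ 42204.662 → 42205.
At 50 labels/s: frame 42205 → 00:14:04:05.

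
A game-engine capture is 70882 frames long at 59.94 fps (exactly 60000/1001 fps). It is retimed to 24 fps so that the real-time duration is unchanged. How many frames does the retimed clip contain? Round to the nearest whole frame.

Frames at target rate = 70882 × (24) / (60000/1001) = 35476441/1250 ≈ 28381.153.
Nearest whole frame: 28381.

28381 frames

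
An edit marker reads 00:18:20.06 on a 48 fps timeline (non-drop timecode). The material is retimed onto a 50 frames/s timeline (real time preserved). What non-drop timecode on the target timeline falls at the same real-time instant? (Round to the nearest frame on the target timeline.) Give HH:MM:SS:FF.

00:18:20:06

Source frame index: (0×3600 + 18×60 + 20) × 48 + 6 = 52806.
Real time: 52806 / (48) = 8801/8 s.
Target frame: (8801/8) × (50) = 220025/4 ≈ 55006.250 → 55006.
At 50 labels/s: frame 55006 → 00:18:20:06.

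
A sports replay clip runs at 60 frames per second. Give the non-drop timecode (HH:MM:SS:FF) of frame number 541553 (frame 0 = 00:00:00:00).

02:30:25:53

541553 ÷ 60 = 9025 full seconds, remainder 53 frames.
9025 s = 2 h 30 min 25 s.
Timecode: 02:30:25:53.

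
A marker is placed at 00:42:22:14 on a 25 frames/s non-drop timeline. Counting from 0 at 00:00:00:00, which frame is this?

frame 63564

Total seconds to the label: (0 × 3600 + 42 × 60 + 22) = 2542.
Frame index = 2542 × 25 + 14 = 63564.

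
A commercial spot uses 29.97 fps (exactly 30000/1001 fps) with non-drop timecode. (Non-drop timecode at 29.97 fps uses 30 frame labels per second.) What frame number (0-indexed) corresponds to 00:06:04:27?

10947

Total seconds to the label: (0 × 3600 + 6 × 60 + 4) = 364.
Frame index = 364 × 30 + 27 = 10947.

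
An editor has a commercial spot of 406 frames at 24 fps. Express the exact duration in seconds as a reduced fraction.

203/12 seconds

Running time = 406 ÷ (24) = 406 × 1/24 = 203/12 s.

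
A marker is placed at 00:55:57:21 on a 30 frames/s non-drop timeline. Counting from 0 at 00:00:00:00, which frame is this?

Total seconds to the label: (0 × 3600 + 55 × 60 + 57) = 3357.
Frame index = 3357 × 30 + 21 = 100731.

100731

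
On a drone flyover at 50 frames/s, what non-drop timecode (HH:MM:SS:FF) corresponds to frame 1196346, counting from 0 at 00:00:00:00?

06:38:46:46

1196346 ÷ 50 = 23926 full seconds, remainder 46 frames.
23926 s = 6 h 38 min 46 s.
Timecode: 06:38:46:46.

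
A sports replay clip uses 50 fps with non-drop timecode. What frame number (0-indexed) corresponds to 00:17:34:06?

52706

Total seconds to the label: (0 × 3600 + 17 × 60 + 34) = 1054.
Frame index = 1054 × 50 + 6 = 52706.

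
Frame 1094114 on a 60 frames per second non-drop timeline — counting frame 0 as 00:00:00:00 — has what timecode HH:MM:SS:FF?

1094114 ÷ 60 = 18235 full seconds, remainder 14 frames.
18235 s = 5 h 3 min 55 s.
Timecode: 05:03:55:14.

05:03:55:14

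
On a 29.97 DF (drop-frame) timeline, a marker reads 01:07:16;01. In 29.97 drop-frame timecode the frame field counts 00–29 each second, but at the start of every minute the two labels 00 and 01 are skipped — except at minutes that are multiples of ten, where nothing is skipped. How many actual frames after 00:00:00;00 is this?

As if non-drop at 30 labels/s: (1 × 3600 + 7 × 60 + 16) × 30 + 1 = 121081.
Minute boundaries passed: 67; those not divisible by 10: 67 − 6 = 61; dropped labels = 2 × 61 = 122.
Actual frame index = 121081 − 122 = 120959.

120959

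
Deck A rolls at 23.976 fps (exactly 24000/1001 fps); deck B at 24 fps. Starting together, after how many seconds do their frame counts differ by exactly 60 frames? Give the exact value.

The gap grows by |24 − 24000/1001| = 24/1001 frames per second.
Time for a 60-frame gap: 60 ÷ (24/1001) = 2502.5 s.

2502.5 seconds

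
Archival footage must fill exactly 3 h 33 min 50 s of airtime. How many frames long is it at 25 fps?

3 h 33 min 50 s = 12830 s.
Frames = 12830 × 25 = 320750.

320750 frames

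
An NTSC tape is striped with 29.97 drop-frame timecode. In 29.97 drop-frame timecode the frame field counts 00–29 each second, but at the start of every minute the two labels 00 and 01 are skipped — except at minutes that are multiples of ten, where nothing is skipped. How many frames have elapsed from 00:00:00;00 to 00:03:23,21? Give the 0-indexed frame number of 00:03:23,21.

As if non-drop at 30 labels/s: (0 × 3600 + 3 × 60 + 23) × 30 + 21 = 6111.
Minute boundaries passed: 3; those not divisible by 10: 3 − 0 = 3; dropped labels = 2 × 3 = 6.
Actual frame index = 6111 − 6 = 6105.

6105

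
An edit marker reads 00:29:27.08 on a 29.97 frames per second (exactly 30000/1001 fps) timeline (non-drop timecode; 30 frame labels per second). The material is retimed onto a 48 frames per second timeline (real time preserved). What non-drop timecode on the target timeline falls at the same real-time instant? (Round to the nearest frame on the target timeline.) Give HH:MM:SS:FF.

00:29:29:02

Source frame index: (0×3600 + 29×60 + 27) × 30 + 8 = 53018.
Real time: 53018 / (30000/1001) = 26535509/15000 s.
Target frame: (26535509/15000) × (48) = 53071018/625 ≈ 84913.629 → 84914.
At 48 labels/s: frame 84914 → 00:29:29:02.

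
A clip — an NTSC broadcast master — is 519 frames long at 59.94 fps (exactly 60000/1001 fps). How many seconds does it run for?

Running time = 519 / (60000/1001) = 8.65865 s.

8.65865 seconds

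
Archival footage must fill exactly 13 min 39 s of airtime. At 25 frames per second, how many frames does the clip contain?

13 min 39 s = 819 s.
Frames = 819 × 25 = 20475.

20475 frames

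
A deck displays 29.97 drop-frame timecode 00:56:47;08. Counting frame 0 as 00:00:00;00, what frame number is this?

102116

Complete 10-minute blocks: 5, each 17982 frames → 89910.
Remaining 6 whole minutes in the current block: 1800 + 5 × 1798 = 10790 frames.
Within the current minute: 47 × 30 + 8 − 2 = 1416 (labels ;00/;01 skipped at this minute). Total = 89910 + 10790 + 1416 = 102116.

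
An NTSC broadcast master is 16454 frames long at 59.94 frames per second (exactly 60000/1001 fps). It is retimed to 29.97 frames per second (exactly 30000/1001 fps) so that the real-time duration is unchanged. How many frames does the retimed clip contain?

8227 frames

Target frames = source frames × (target rate / source rate) = 16454 × (30000/1001)/(60000/1001) = 16454 × 1/2 = 8227.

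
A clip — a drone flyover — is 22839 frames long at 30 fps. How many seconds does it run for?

Running time = 22839 / (30) = 761.3 s.

761.3 seconds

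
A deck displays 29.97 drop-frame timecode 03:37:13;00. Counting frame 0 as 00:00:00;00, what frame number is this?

390598

Complete 10-minute blocks: 21, each 17982 frames → 377622.
Remaining 7 whole minutes in the current block: 1800 + 6 × 1798 = 12588 frames.
Within the current minute: 13 × 30 + 0 − 2 = 388 (labels ;00/;01 skipped at this minute). Total = 377622 + 12588 + 388 = 390598.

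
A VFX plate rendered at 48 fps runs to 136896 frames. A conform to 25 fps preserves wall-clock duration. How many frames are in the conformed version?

Target frames = source frames × (target rate / source rate) = 136896 × (25)/(48) = 136896 × 25/48 = 71300.

71300 frames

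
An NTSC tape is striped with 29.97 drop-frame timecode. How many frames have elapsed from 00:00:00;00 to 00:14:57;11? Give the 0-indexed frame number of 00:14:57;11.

Complete 10-minute blocks: 1, each 17982 frames → 17982.
Remaining 4 whole minutes in the current block: 1800 + 3 × 1798 = 7194 frames.
Within the current minute: 57 × 30 + 11 − 2 = 1719 (labels ;00/;01 skipped at this minute). Total = 17982 + 7194 + 1719 = 26895.

26895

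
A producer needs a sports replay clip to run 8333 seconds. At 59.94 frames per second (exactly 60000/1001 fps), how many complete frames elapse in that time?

499480 frames

Frames = 8333 × 60000/1001 = 38460000/77 ≈ 499480.5195.
Complete frames: 499480.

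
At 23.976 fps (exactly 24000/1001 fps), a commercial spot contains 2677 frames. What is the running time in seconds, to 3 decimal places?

Running time = 2677 × 1001/24000 = 2679677/24000 s ≈ 111.653 s.

111.653 seconds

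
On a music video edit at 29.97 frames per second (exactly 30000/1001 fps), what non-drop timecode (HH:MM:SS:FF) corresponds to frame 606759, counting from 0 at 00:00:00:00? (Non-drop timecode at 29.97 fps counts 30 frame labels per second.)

606759 ÷ 30 = 20225 full seconds, remainder 9 frames.
20225 s = 5 h 37 min 5 s.
Timecode: 05:37:05:09.

05:37:05:09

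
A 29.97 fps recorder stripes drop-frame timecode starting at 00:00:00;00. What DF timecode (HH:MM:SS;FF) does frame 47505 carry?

Each 10-minute DF block holds 10 × 60 × 30 − 9 × 2 = 17982 frames. 47505 ÷ 17982 → 2 full blocks, remainder 11541.
Within the partial block the first minute is 1800 frames and each further minute 1798, so 6 further minute boundaries passed. Total skipped labels = 18 × 2 + 2 × 6 = 48.
Non-drop label index = 47505 + 48 = 47553; at 30 labels/s that is 00:26:25:03, i.e. DF 00:26:25;03.

00:26:25;03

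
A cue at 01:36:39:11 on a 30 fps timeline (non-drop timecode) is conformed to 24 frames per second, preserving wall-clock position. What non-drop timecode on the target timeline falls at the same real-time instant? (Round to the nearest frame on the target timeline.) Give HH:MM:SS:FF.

01:36:39:09

Source frame index: (1×3600 + 36×60 + 39) × 30 + 11 = 173981.
Real time: 173981 / (30) = 173981/30 s.
Target frame: (173981/30) × (24) = 695924/5 ≈ 139184.800 → 139185.
At 24 labels/s: frame 139185 → 01:36:39:09.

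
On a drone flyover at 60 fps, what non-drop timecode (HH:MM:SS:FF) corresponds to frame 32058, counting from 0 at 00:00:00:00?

00:08:54:18

32058 ÷ 60 = 534 full seconds, remainder 18 frames.
534 s = 0 h 8 min 54 s.
Timecode: 00:08:54:18.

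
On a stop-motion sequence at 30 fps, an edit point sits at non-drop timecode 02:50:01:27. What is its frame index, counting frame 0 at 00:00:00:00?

Total seconds to the label: (2 × 3600 + 50 × 60 + 1) = 10201.
Frame index = 10201 × 30 + 27 = 306057.

frame 306057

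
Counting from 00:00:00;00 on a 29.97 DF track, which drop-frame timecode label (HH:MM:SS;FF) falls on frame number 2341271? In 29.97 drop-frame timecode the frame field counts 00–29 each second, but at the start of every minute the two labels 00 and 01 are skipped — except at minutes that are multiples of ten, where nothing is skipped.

21:42:00;15

Ten DF minutes hold 17982 frames, so frame 2341271 lies in block 130 (frames 2337660–2355641) with 3611 frames into that block.
The block's first minute is 1800 frames and the rest 1798 each; 3611 frames reaches minute 2, so 130 × 18 + 2 × 2 = 2344 labels have been skipped so far.
Adding those back, label number 2341271 + 2344 = 2343615 at 30 labels/s is 78120 s + 15 f = 21 h 42 min 0 s frame 15, i.e. 21:42:00;15.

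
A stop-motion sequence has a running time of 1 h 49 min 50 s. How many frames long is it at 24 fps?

158160 frames

1 h 49 min 50 s = 6590 s.
Frames = 6590 × 24 = 158160.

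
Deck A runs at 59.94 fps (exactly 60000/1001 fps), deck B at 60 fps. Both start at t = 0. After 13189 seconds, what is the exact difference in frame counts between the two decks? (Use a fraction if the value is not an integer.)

A emits 60000/1001 × 13189 = 71940000/91 frames; B emits 60 × 13189 = 791340.
Difference = 71940/91 frames (≈ 790.5495); B is ahead of A.

71940/91 frames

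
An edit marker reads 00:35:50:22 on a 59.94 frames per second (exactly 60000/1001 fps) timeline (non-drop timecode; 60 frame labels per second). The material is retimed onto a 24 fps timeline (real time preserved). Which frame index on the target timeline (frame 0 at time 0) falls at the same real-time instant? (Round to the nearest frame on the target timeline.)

frame 51660

Source frame index: (0×3600 + 35×60 + 50) × 60 + 22 = 129022.
Real time: 129022 / (60000/1001) = 64575511/30000 s.
Target frame: (64575511/30000) × (24) = 64575511/1250 ≈ 51660.409 → 51660.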